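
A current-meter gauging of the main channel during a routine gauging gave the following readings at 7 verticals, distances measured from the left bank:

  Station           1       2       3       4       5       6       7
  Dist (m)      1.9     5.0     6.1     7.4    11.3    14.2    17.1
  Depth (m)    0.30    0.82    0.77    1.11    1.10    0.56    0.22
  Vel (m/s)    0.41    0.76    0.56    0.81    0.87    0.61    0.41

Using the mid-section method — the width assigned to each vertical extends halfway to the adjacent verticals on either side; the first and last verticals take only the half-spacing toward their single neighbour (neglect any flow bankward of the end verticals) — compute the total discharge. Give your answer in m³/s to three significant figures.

8.73 m³/s

w_1 = (5.0 − 1.9)/2 = 1.55 m; q_1 = 0.41 × 0.30 × 1.55 = 0.1907 m³/s
w_2 = (6.1 − 1.9)/2 = 2.1 m; q_2 = 0.76 × 0.82 × 2.1 = 1.309 m³/s
w_3 = (7.4 − 5.0)/2 = 1.2 m; q_3 = 0.56 × 0.77 × 1.2 = 0.5174 m³/s
w_4 = (11.3 − 6.1)/2 = 2.6 m; q_4 = 0.81 × 1.11 × 2.6 = 2.338 m³/s
w_5 = (14.2 − 7.4)/2 = 3.4 m; q_5 = 0.87 × 1.10 × 3.4 = 3.254 m³/s
w_6 = (17.1 − 11.3)/2 = 2.9 m; q_6 = 0.61 × 0.56 × 2.9 = 0.9906 m³/s
w_7 = (17.1 − 14.2)/2 = 1.45 m; q_7 = 0.41 × 0.22 × 1.45 = 0.1308 m³/s
Q = Σ qᵢ = 8.730 m³/s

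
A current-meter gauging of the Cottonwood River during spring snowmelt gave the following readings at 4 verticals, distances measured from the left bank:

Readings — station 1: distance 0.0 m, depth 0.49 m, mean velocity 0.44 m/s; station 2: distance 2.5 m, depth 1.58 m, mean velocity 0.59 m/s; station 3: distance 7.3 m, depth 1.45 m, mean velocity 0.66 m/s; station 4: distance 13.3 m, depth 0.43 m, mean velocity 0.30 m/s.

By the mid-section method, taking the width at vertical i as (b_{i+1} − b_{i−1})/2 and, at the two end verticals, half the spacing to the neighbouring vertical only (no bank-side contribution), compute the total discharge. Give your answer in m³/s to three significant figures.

w_1 = (2.5 − 0.0)/2 = 1.25 m; q_1 = 0.44 × 0.49 × 1.25 = 0.2695 m³/s
w_2 = (7.3 − 0.0)/2 = 3.65 m; q_2 = 0.59 × 1.58 × 3.65 = 3.403 m³/s
w_3 = (13.3 − 2.5)/2 = 5.4 m; q_3 = 0.66 × 1.45 × 5.4 = 5.168 m³/s
w_4 = (13.3 − 7.3)/2 = 3 m; q_4 = 0.30 × 0.43 × 3 = 0.3870 m³/s
Q = Σ qᵢ = 9.227 m³/s

9.23 m³/s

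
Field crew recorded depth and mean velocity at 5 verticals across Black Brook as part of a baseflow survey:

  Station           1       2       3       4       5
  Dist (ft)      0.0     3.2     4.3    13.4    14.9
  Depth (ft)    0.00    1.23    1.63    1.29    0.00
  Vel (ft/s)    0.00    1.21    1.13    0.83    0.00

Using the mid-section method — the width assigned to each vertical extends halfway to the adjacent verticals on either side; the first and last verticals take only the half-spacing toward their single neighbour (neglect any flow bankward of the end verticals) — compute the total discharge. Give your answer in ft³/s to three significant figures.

18.3 ft³/s

w_2 = (4.3 − 0.0)/2 = 2.15 ft; q_2 = 1.21 × 1.23 × 2.15 = 3.200 ft³/s
w_3 = (13.4 − 3.2)/2 = 5.1 ft; q_3 = 1.13 × 1.63 × 5.1 = 9.394 ft³/s
w_4 = (14.9 − 4.3)/2 = 5.3 ft; q_4 = 0.83 × 1.29 × 5.3 = 5.675 ft³/s
Stations 1, 5 contribute zero (depth or velocity is 0).
Q = Σ qᵢ = 18.27 ft³/s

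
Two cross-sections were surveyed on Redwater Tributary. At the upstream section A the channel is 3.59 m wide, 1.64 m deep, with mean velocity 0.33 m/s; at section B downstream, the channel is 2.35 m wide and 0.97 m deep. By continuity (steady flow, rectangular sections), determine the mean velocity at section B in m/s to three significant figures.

Q = A₁V₁ = (3.59×1.64) × 0.33 = 1.943 m³/s
A₂ = 2.35 × 0.97 = 2.280 m²
V₂ = Q/A₂ = 1.943/2.280 = 0.8523 m/s

0.852 m/s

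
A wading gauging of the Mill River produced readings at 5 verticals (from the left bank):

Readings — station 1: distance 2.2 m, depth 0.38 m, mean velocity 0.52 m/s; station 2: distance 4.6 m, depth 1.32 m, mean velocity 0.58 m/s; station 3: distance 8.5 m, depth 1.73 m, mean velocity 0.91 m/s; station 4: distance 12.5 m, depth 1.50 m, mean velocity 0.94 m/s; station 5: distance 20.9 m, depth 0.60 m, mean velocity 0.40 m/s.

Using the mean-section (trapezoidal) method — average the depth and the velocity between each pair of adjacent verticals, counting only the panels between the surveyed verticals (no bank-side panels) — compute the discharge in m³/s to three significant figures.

17.4 m³/s

Panel 1-2: Δb = 2.4 m, d̄ = (0.38+1.32)/2 = 0.85, v̄ = (0.52+0.58)/2 = 0.55 → q = 2.4×0.85×0.55 = 1.122 m³/s
Panel 2-3: Δb = 3.9 m, d̄ = (1.32+1.73)/2 = 1.525, v̄ = (0.58+0.91)/2 = 0.745 → q = 3.9×1.525×0.745 = 4.431 m³/s
Panel 3-4: Δb = 4 m, d̄ = (1.73+1.50)/2 = 1.615, v̄ = (0.91+0.94)/2 = 0.925 → q = 4×1.615×0.925 = 5.976 m³/s
Panel 4-5: Δb = 8.4 m, d̄ = (1.50+0.60)/2 = 1.05, v̄ = (0.94+0.40)/2 = 0.67 → q = 8.4×1.05×0.67 = 5.909 m³/s
Q = Σ q = 17.44 m³/s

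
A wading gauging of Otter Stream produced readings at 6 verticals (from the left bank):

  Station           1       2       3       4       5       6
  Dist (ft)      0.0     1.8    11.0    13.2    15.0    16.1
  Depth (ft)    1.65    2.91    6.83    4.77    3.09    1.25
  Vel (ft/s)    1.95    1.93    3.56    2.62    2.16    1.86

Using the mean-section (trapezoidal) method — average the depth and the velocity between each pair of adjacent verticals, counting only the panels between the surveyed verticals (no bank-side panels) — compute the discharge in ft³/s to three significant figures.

192 ft³/s

Panel 1-2: Δb = 1.8 ft, d̄ = (1.65+2.91)/2 = 2.28, v̄ = (1.95+1.93)/2 = 1.94 → q = 1.8×2.28×1.94 = 7.962 ft³/s
Panel 2-3: Δb = 9.2 ft, d̄ = (2.91+6.83)/2 = 4.87, v̄ = (1.93+3.56)/2 = 2.745 → q = 9.2×4.87×2.745 = 123.0 ft³/s
Panel 3-4: Δb = 2.2 ft, d̄ = (6.83+4.77)/2 = 5.8, v̄ = (3.56+2.62)/2 = 3.09 → q = 2.2×5.8×3.09 = 39.43 ft³/s
Panel 4-5: Δb = 1.8 ft, d̄ = (4.77+3.09)/2 = 3.93, v̄ = (2.62+2.16)/2 = 2.39 → q = 1.8×3.93×2.39 = 16.91 ft³/s
Panel 5-6: Δb = 1.1 ft, d̄ = (3.09+1.25)/2 = 2.17, v̄ = (2.16+1.86)/2 = 2.01 → q = 1.1×2.17×2.01 = 4.798 ft³/s
Q = Σ q = 192.1 ft³/s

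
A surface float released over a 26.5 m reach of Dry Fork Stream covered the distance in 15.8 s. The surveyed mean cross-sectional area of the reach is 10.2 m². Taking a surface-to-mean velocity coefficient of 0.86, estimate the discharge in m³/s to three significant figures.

14.7 m³/s

v_surface = L / t̄ = 26.5 / 15.8 = 1.677 m/s
v_mean = 0.86 × 1.677 = 1.442 m/s
Q = A × v_mean = 10.2 × 1.442 = 14.71 m³/s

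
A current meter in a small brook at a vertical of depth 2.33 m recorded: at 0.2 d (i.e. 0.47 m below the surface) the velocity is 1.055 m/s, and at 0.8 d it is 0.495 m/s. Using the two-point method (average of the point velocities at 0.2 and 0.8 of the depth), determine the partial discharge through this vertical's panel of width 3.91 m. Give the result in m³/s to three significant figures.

v̄ = (1.055 + 0.495) / 2 = 0.7750 m/s
q = v̄ × d × w = 0.7750 × 2.33 × 3.91 = 7.060 m³/s

7.06 m³/s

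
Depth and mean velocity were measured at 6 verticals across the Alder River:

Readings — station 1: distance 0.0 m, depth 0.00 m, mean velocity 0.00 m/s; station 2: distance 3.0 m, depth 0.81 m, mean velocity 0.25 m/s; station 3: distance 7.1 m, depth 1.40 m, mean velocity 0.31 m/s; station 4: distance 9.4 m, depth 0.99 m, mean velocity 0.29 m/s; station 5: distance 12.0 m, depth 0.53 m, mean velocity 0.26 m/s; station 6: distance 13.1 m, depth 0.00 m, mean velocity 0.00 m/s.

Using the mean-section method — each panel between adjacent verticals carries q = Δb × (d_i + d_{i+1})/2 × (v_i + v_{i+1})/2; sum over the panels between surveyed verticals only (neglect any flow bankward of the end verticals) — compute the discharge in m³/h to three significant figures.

Panel 1-2: Δb = 3 m, d̄ = (0.00+0.81)/2 = 0.405, v̄ = (0.00+0.25)/2 = 0.125 → q = 3×0.405×0.125 = 0.1519 m³/s
Panel 2-3: Δb = 4.1 m, d̄ = (0.81+1.40)/2 = 1.105, v̄ = (0.25+0.31)/2 = 0.28 → q = 4.1×1.105×0.28 = 1.269 m³/s
Panel 3-4: Δb = 2.3 m, d̄ = (1.40+0.99)/2 = 1.195, v̄ = (0.31+0.29)/2 = 0.3 → q = 2.3×1.195×0.3 = 0.8246 m³/s
Panel 4-5: Δb = 2.6 m, d̄ = (0.99+0.53)/2 = 0.76, v̄ = (0.29+0.26)/2 = 0.275 → q = 2.6×0.76×0.275 = 0.5434 m³/s
Panel 5-6: Δb = 1.1 m, d̄ = (0.53+0.00)/2 = 0.265, v̄ = (0.26+0.00)/2 = 0.13 → q = 1.1×0.265×0.13 = 0.03790 m³/s
Q = Σ q = 2.826 m³/s
= 2.826 × 3600 = 10170 m³/h

10200 m³/h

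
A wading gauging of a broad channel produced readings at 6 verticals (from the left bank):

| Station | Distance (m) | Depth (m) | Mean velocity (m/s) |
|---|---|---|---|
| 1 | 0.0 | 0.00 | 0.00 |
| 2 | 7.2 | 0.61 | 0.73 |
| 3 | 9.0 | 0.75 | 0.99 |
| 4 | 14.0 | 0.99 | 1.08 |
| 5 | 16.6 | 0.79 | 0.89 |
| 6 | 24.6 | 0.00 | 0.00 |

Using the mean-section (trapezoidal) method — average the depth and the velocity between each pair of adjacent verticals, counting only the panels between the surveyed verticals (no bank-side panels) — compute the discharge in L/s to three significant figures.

10000 L/s

Panel 1-2: Δb = 7.2 m, d̄ = (0.00+0.61)/2 = 0.305, v̄ = (0.00+0.73)/2 = 0.365 → q = 7.2×0.305×0.365 = 0.8015 m³/s
Panel 2-3: Δb = 1.8 m, d̄ = (0.61+0.75)/2 = 0.68, v̄ = (0.73+0.99)/2 = 0.86 → q = 1.8×0.68×0.86 = 1.053 m³/s
Panel 3-4: Δb = 5 m, d̄ = (0.75+0.99)/2 = 0.87, v̄ = (0.99+1.08)/2 = 1.035 → q = 5×0.87×1.035 = 4.502 m³/s
Panel 4-5: Δb = 2.6 m, d̄ = (0.99+0.79)/2 = 0.89, v̄ = (1.08+0.89)/2 = 0.985 → q = 2.6×0.89×0.985 = 2.279 m³/s
Panel 5-6: Δb = 8 m, d̄ = (0.79+0.00)/2 = 0.395, v̄ = (0.89+0.00)/2 = 0.445 → q = 8×0.395×0.445 = 1.406 m³/s
Q = Σ q = 10.04 m³/s
= 10.04 × 1000 = 10040 L/s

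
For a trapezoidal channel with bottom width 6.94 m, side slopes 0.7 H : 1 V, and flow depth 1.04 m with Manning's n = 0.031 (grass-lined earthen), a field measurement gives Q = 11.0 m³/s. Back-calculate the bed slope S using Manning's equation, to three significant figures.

A = (b + z·y)·y = (6.94 + 0.7×1.04)×1.04 = 7.975 m²
P = b + 2y√(1+z²) = 6.94 + 2×1.04×√(1+0.7²) = 9.479 m
R = A/P = 7.975/9.479 = 0.8413 m
S = (Q·n / (1·A·R^(2/3)))² = (11.0×0.031 / (1×7.975×0.8912))² = 0.002302

0.00230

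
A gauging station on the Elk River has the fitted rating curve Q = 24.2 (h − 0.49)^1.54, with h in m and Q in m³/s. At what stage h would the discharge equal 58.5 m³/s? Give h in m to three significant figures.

h − h₀ = (Q/C)^(1/b) = (58.5/24.2)^(1/1.54) = 1.774 m
h = 0.49 + 1.774 = 2.264 m

2.26 m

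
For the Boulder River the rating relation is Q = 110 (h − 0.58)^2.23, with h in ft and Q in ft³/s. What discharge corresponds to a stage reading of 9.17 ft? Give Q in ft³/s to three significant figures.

13300 ft³/s

Q = 110 × (9.17 − 0.58)^2.23 = 110 × 8.59^2.23 = 13310 ft³/s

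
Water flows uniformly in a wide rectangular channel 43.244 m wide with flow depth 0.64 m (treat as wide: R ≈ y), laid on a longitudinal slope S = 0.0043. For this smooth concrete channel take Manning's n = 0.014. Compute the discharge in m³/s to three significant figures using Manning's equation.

96.3 m³/s

A = b·y = 43.244 × 0.64 = 27.68 m²
Wide channel: R ≈ y = 0.64 m
Q = (1/n)·A·R^(2/3)·S^(1/2) = (1/0.014) × 27.68 × 0.6400^(2/3) × 0.0043^(1/2) = 96.27 m³/s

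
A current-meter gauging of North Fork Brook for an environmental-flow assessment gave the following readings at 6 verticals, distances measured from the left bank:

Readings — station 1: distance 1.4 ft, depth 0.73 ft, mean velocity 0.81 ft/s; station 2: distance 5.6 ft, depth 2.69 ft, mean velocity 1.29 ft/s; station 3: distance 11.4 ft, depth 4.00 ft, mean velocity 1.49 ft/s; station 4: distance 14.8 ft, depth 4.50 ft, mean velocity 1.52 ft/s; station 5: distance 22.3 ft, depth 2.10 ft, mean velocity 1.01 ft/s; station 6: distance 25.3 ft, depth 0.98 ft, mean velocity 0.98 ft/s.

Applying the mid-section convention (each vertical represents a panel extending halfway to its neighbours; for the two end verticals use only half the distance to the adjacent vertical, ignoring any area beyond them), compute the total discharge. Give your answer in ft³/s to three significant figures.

w_1 = (5.6 − 1.4)/2 = 2.1 ft; q_1 = 0.81 × 0.73 × 2.1 = 1.242 ft³/s
w_2 = (11.4 − 1.4)/2 = 5 ft; q_2 = 1.29 × 2.69 × 5 = 17.35 ft³/s
w_3 = (14.8 − 5.6)/2 = 4.6 ft; q_3 = 1.49 × 4.00 × 4.6 = 27.42 ft³/s
w_4 = (22.3 − 11.4)/2 = 5.45 ft; q_4 = 1.52 × 4.50 × 5.45 = 37.28 ft³/s
w_5 = (25.3 − 14.8)/2 = 5.25 ft; q_5 = 1.01 × 2.10 × 5.25 = 11.14 ft³/s
w_6 = (25.3 − 22.3)/2 = 1.5 ft; q_6 = 0.98 × 0.98 × 1.5 = 1.441 ft³/s
Q = Σ qᵢ = 95.86 ft³/s

95.9 ft³/s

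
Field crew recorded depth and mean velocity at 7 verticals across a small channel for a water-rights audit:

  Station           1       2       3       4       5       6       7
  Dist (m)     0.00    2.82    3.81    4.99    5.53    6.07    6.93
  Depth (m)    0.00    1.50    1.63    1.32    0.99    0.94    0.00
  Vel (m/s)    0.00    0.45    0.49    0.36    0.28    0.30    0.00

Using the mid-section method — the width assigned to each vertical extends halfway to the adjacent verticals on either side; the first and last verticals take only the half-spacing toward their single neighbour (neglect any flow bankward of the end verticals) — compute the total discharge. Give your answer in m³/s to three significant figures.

w_2 = (3.81 − 0.00)/2 = 1.905 m; q_2 = 0.45 × 1.50 × 1.905 = 1.286 m³/s
w_3 = (4.99 − 2.82)/2 = 1.085 m; q_3 = 0.49 × 1.63 × 1.085 = 0.8666 m³/s
w_4 = (5.53 − 3.81)/2 = 0.86 m; q_4 = 0.36 × 1.32 × 0.86 = 0.4087 m³/s
w_5 = (6.07 − 4.99)/2 = 0.54 m; q_5 = 0.28 × 0.99 × 0.54 = 0.1497 m³/s
w_6 = (6.93 − 5.53)/2 = 0.7 m; q_6 = 0.30 × 0.94 × 0.7 = 0.1974 m³/s
Stations 1, 7 contribute zero (depth or velocity is 0).
Q = Σ qᵢ = 2.908 m³/s

2.91 m³/s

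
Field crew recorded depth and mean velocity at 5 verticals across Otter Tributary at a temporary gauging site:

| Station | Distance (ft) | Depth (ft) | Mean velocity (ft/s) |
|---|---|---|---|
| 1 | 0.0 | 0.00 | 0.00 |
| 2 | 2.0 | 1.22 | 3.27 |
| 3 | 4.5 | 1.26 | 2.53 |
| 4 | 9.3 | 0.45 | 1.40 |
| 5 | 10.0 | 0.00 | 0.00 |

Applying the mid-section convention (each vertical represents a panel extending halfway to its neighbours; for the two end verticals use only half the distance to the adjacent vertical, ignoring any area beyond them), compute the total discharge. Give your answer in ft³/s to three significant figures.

22.3 ft³/s

w_2 = (4.5 − 0.0)/2 = 2.25 ft; q_2 = 3.27 × 1.22 × 2.25 = 8.976 ft³/s
w_3 = (9.3 − 2.0)/2 = 3.65 ft; q_3 = 2.53 × 1.26 × 3.65 = 11.64 ft³/s
w_4 = (10.0 − 4.5)/2 = 2.75 ft; q_4 = 1.40 × 0.45 × 2.75 = 1.733 ft³/s
Stations 1, 5 contribute zero (depth or velocity is 0).
Q = Σ qᵢ = 22.34 ft³/s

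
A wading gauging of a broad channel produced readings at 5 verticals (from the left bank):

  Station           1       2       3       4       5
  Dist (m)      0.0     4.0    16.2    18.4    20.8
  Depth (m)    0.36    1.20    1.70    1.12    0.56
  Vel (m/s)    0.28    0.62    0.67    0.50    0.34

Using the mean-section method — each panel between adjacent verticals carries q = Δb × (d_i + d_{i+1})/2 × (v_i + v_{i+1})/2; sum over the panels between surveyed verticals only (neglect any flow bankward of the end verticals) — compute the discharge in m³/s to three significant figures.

Panel 1-2: Δb = 4 m, d̄ = (0.36+1.20)/2 = 0.78, v̄ = (0.28+0.62)/2 = 0.45 → q = 4×0.78×0.45 = 1.404 m³/s
Panel 2-3: Δb = 12.2 m, d̄ = (1.20+1.70)/2 = 1.45, v̄ = (0.62+0.67)/2 = 0.645 → q = 12.2×1.45×0.645 = 11.41 m³/s
Panel 3-4: Δb = 2.2 m, d̄ = (1.70+1.12)/2 = 1.41, v̄ = (0.67+0.50)/2 = 0.585 → q = 2.2×1.41×0.585 = 1.815 m³/s
Panel 4-5: Δb = 2.4 m, d̄ = (1.12+0.56)/2 = 0.84, v̄ = (0.50+0.34)/2 = 0.42 → q = 2.4×0.84×0.42 = 0.8467 m³/s
Q = Σ q = 15.48 m³/s

15.5 m³/s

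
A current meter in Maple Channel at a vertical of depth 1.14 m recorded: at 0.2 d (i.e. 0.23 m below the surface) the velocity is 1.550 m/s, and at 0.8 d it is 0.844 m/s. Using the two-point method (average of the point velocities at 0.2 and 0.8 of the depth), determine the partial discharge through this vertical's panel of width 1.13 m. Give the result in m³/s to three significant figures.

1.54 m³/s

v̄ = (1.550 + 0.844) / 2 = 1.197 m/s
q = v̄ × d × w = 1.197 × 1.14 × 1.13 = 1.542 m³/s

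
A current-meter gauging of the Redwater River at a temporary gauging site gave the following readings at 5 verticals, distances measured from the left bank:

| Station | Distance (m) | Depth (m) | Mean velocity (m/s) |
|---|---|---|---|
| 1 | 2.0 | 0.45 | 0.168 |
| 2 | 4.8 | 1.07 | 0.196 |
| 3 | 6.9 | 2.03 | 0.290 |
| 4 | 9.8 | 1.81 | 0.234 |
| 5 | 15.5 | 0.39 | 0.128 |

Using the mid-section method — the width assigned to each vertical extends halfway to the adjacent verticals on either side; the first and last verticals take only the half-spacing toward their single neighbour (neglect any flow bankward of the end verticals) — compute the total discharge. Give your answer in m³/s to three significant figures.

4.05 m³/s

w_1 = (4.8 − 2.0)/2 = 1.4 m; q_1 = 0.168 × 0.45 × 1.4 = 0.1058 m³/s
w_2 = (6.9 − 2.0)/2 = 2.45 m; q_2 = 0.196 × 1.07 × 2.45 = 0.5138 m³/s
w_3 = (9.8 − 4.8)/2 = 2.5 m; q_3 = 0.290 × 2.03 × 2.5 = 1.472 m³/s
w_4 = (15.5 − 6.9)/2 = 4.3 m; q_4 = 0.234 × 1.81 × 4.3 = 1.821 m³/s
w_5 = (15.5 − 9.8)/2 = 2.85 m; q_5 = 0.128 × 0.39 × 2.85 = 0.1423 m³/s
Q = Σ qᵢ = 4.055 m³/s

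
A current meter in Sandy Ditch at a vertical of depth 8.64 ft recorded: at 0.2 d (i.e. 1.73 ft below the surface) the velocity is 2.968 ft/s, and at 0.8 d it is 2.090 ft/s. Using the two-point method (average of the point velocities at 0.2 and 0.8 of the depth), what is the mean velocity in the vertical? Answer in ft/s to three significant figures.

v̄ = (2.968 + 2.090) / 2 = 2.529 ft/s

2.53 ft/s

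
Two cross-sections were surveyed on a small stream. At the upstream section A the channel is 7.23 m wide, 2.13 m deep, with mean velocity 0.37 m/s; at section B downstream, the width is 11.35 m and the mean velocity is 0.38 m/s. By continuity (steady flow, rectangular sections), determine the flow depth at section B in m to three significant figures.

1.32 m

Q = A₁V₁ = (7.23×2.13) × 0.37 = 5.698 m³/s
d₂ = Q/(b₂ V₂) = 5.698/(11.35×0.38) = 1.321 m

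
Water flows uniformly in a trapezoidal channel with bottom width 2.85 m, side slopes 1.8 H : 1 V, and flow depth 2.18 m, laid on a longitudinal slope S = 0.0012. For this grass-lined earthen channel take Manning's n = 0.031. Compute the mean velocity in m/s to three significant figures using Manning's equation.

1.30 m/s

A = (b + z·y)·y = (2.85 + 1.8×2.18)×2.18 = 14.77 m²
P = b + 2y√(1+z²) = 2.85 + 2×2.18×√(1+1.8²) = 11.83 m
R = A/P = 14.77/11.83 = 1.249 m
Q = (1/n)·A·R^(2/3)·S^(1/2) = (1/0.031) × 14.77 × 1.249^(2/3) × 0.0012^(1/2) = 19.13 m³/s
V = Q/A = 19.13/14.77 = 1.296 m/s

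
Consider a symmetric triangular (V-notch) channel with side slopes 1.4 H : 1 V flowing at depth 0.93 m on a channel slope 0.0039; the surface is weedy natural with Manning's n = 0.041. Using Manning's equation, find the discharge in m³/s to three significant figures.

0.965 m³/s

A = z·y² = 1.4×0.93² = 1.211 m²
P = 2y√(1+z²) = 2×0.93×√(1+1.4²) = 3.200 m
R = A/P = 1.211/3.200 = 0.3784 m
Q = (1/n)·A·R^(2/3)·S^(1/2) = (1/0.041) × 1.211 × 0.3784^(2/3) × 0.0039^(1/2) = 0.9649 m³/s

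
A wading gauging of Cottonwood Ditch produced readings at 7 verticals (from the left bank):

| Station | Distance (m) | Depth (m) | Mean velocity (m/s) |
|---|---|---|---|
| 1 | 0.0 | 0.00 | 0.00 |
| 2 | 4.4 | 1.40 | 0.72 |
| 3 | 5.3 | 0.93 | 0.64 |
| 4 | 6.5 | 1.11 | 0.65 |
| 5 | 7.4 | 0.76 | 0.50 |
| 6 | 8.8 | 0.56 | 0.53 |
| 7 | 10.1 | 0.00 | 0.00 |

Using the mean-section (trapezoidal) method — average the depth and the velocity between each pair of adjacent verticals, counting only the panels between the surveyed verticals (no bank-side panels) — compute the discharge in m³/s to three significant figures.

Panel 1-2: Δb = 4.4 m, d̄ = (0.00+1.40)/2 = 0.7, v̄ = (0.00+0.72)/2 = 0.36 → q = 4.4×0.7×0.36 = 1.109 m³/s
Panel 2-3: Δb = 0.9 m, d̄ = (1.40+0.93)/2 = 1.165, v̄ = (0.72+0.64)/2 = 0.68 → q = 0.9×1.165×0.68 = 0.7130 m³/s
Panel 3-4: Δb = 1.2 m, d̄ = (0.93+1.11)/2 = 1.02, v̄ = (0.64+0.65)/2 = 0.645 → q = 1.2×1.02×0.645 = 0.7895 m³/s
Panel 4-5: Δb = 0.9 m, d̄ = (1.11+0.76)/2 = 0.935, v̄ = (0.65+0.50)/2 = 0.575 → q = 0.9×0.935×0.575 = 0.4839 m³/s
Panel 5-6: Δb = 1.4 m, d̄ = (0.76+0.56)/2 = 0.66, v̄ = (0.50+0.53)/2 = 0.515 → q = 1.4×0.66×0.515 = 0.4759 m³/s
Panel 6-7: Δb = 1.3 m, d̄ = (0.56+0.00)/2 = 0.28, v̄ = (0.53+0.00)/2 = 0.265 → q = 1.3×0.28×0.265 = 0.09646 m³/s
Q = Σ q = 3.667 m³/s

3.67 m³/s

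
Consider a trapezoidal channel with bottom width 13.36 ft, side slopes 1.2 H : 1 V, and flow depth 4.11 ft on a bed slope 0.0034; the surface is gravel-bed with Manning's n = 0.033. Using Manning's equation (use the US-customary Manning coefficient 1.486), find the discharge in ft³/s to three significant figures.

399 ft³/s

A = (b + z·y)·y = (13.36 + 1.2×4.11)×4.11 = 75.18 ft²
P = b + 2y√(1+z²) = 13.36 + 2×4.11×√(1+1.2²) = 26.20 ft
R = A/P = 75.18/26.20 = 2.869 ft
Q = (1.486/n)·A·R^(2/3)·S^(1/2) = (1.486/0.033) × 75.18 × 2.869^(2/3) × 0.0034^(1/2) = 398.6 ft³/s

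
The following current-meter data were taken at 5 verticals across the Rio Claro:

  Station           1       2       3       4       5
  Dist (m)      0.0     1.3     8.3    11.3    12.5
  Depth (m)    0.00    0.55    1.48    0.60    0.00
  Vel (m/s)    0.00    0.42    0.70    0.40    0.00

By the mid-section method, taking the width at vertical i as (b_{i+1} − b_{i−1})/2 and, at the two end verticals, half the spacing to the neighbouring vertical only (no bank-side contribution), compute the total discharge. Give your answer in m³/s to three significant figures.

6.64 m³/s

w_2 = (8.3 − 0.0)/2 = 4.15 m; q_2 = 0.42 × 0.55 × 4.15 = 0.9587 m³/s
w_3 = (11.3 − 1.3)/2 = 5 m; q_3 = 0.70 × 1.48 × 5 = 5.180 m³/s
w_4 = (12.5 − 8.3)/2 = 2.1 m; q_4 = 0.40 × 0.60 × 2.1 = 0.5040 m³/s
Stations 1, 5 contribute zero (depth or velocity is 0).
Q = Σ qᵢ = 6.643 m³/s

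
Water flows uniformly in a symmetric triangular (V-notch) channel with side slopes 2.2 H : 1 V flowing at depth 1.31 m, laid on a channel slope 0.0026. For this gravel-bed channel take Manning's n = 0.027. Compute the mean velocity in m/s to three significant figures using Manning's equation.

1.34 m/s

A = z·y² = 2.2×1.31² = 3.775 m²
P = 2y√(1+z²) = 2×1.31×√(1+2.2²) = 6.332 m
R = A/P = 3.775/6.332 = 0.5963 m
Q = (1/n)·A·R^(2/3)·S^(1/2) = (1/0.027) × 3.775 × 0.5963^(2/3) × 0.0026^(1/2) = 5.051 m³/s
V = Q/A = 5.051/3.775 = 1.338 m/s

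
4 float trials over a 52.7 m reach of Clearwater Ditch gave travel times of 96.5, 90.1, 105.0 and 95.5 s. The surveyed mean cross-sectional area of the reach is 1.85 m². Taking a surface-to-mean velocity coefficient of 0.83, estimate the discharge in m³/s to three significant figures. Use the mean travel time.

t̄ = (96.5 + 90.1 + 105.0 + 95.5) / 4 = 96.775 s
v_surface = L / t̄ = 52.7 / 96.775 = 0.5446 m/s
v_mean = 0.83 × 0.5446 = 0.4520 m/s
Q = A × v_mean = 1.85 × 0.4520 = 0.8362 m³/s

0.836 m³/s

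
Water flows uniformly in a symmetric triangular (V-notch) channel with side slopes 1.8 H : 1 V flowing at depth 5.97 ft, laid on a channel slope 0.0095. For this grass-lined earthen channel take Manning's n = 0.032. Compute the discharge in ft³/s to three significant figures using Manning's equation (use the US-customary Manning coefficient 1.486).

550 ft³/s

A = z·y² = 1.8×5.97² = 64.15 ft²
P = 2y√(1+z²) = 2×5.97×√(1+1.8²) = 24.59 ft
R = A/P = 64.15/24.59 = 2.609 ft
Q = (1.486/n)·A·R^(2/3)·S^(1/2) = (1.486/0.032) × 64.15 × 2.609^(2/3) × 0.0095^(1/2) = 550.4 ft³/s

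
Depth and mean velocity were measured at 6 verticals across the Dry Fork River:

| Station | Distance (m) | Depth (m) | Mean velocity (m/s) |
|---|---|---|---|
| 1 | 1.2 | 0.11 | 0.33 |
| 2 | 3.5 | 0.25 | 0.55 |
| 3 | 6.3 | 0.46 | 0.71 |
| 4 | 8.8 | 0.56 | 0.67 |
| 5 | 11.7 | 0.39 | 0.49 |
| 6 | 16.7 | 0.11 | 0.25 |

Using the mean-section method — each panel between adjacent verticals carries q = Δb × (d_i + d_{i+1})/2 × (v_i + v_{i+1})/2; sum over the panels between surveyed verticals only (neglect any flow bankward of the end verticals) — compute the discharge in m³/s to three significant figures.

2.95 m³/s

Panel 1-2: Δb = 2.3 m, d̄ = (0.11+0.25)/2 = 0.18, v̄ = (0.33+0.55)/2 = 0.44 → q = 2.3×0.18×0.44 = 0.1822 m³/s
Panel 2-3: Δb = 2.8 m, d̄ = (0.25+0.46)/2 = 0.355, v̄ = (0.55+0.71)/2 = 0.63 → q = 2.8×0.355×0.63 = 0.6262 m³/s
Panel 3-4: Δb = 2.5 m, d̄ = (0.46+0.56)/2 = 0.51, v̄ = (0.71+0.67)/2 = 0.69 → q = 2.5×0.51×0.69 = 0.8798 m³/s
Panel 4-5: Δb = 2.9 m, d̄ = (0.56+0.39)/2 = 0.475, v̄ = (0.67+0.49)/2 = 0.58 → q = 2.9×0.475×0.58 = 0.7990 m³/s
Panel 5-6: Δb = 5 m, d̄ = (0.39+0.11)/2 = 0.25, v̄ = (0.49+0.25)/2 = 0.37 → q = 5×0.25×0.37 = 0.4625 m³/s
Q = Σ q = 2.950 m³/s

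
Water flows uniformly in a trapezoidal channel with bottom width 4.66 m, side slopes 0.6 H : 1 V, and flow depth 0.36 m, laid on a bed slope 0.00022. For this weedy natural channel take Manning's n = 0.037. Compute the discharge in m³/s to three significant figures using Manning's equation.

0.329 m³/s

A = (b + z·y)·y = (4.66 + 0.6×0.36)×0.36 = 1.755 m²
P = b + 2y√(1+z²) = 4.66 + 2×0.36×√(1+0.6²) = 5.500 m
R = A/P = 1.755/5.500 = 0.3192 m
Q = (1/n)·A·R^(2/3)·S^(1/2) = (1/0.037) × 1.755 × 0.3192^(2/3) × 0.00022^(1/2) = 0.3286 m³/s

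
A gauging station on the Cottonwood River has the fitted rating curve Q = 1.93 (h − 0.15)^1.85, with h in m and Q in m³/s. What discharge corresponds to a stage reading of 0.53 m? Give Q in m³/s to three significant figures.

Q = 1.93 × (0.53 − 0.15)^1.85 = 1.93 × 0.38^1.85 = 0.3222 m³/s

0.322 m³/s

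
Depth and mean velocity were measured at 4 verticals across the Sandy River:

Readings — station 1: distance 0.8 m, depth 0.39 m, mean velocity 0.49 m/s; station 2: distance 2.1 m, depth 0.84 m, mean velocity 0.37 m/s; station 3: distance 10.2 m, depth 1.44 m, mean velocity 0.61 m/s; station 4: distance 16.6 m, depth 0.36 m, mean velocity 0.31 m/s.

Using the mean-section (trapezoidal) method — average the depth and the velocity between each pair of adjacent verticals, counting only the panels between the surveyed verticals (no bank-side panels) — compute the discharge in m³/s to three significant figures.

Panel 1-2: Δb = 1.3 m, d̄ = (0.39+0.84)/2 = 0.615, v̄ = (0.49+0.37)/2 = 0.43 → q = 1.3×0.615×0.43 = 0.3438 m³/s
Panel 2-3: Δb = 8.1 m, d̄ = (0.84+1.44)/2 = 1.14, v̄ = (0.37+0.61)/2 = 0.49 → q = 8.1×1.14×0.49 = 4.525 m³/s
Panel 3-4: Δb = 6.4 m, d̄ = (1.44+0.36)/2 = 0.9, v̄ = (0.61+0.31)/2 = 0.46 → q = 6.4×0.9×0.46 = 2.650 m³/s
Q = Σ q = 7.518 m³/s

7.52 m³/s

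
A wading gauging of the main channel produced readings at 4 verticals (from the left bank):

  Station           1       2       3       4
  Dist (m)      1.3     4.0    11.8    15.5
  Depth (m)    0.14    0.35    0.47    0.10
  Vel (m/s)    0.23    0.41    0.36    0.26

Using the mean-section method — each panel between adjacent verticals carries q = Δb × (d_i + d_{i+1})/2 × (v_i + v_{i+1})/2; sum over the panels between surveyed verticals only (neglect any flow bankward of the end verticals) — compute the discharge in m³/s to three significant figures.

1.77 m³/s

Panel 1-2: Δb = 2.7 m, d̄ = (0.14+0.35)/2 = 0.245, v̄ = (0.23+0.41)/2 = 0.32 → q = 2.7×0.245×0.32 = 0.2117 m³/s
Panel 2-3: Δb = 7.8 m, d̄ = (0.35+0.47)/2 = 0.41, v̄ = (0.41+0.36)/2 = 0.385 → q = 7.8×0.41×0.385 = 1.231 m³/s
Panel 3-4: Δb = 3.7 m, d̄ = (0.47+0.10)/2 = 0.285, v̄ = (0.36+0.26)/2 = 0.31 → q = 3.7×0.285×0.31 = 0.3269 m³/s
Q = Σ q = 1.770 m³/s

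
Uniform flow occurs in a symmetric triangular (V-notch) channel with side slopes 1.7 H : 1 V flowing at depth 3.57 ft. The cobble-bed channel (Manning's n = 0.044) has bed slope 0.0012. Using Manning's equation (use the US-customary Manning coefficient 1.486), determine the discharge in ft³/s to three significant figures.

A = z·y² = 1.7×3.57² = 21.67 ft²
P = 2y√(1+z²) = 2×3.57×√(1+1.7²) = 14.08 ft
R = A/P = 21.67/14.08 = 1.539 ft
Q = (1.486/n)·A·R^(2/3)·S^(1/2) = (1.486/0.044) × 21.67 × 1.539^(2/3) × 0.0012^(1/2) = 33.78 ft³/s

33.8 ft³/s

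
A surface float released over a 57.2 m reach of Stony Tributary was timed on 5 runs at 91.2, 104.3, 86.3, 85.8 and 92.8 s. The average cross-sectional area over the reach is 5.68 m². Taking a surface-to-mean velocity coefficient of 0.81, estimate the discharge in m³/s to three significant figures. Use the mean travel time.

t̄ = (91.2 + 104.3 + 86.3 + 85.8 + 92.8) / 5 = 92.08 s
v_surface = L / t̄ = 57.2 / 92.08 = 0.6212 m/s
v_mean = 0.81 × 0.6212 = 0.5032 m/s
Q = A × v_mean = 5.68 × 0.5032 = 2.858 m³/s

2.86 m³/s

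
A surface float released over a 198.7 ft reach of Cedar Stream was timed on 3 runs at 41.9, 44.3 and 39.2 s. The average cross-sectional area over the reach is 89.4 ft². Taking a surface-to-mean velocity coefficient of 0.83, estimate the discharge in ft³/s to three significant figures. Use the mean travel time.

353 ft³/s

t̄ = (41.9 + 44.3 + 39.2) / 3 = 41.8 s
v_surface = L / t̄ = 198.7 / 41.8 = 4.754 ft/s
v_mean = 0.83 × 4.754 = 3.945 ft/s
Q = A × v_mean = 89.4 × 3.945 = 352.7 ft³/s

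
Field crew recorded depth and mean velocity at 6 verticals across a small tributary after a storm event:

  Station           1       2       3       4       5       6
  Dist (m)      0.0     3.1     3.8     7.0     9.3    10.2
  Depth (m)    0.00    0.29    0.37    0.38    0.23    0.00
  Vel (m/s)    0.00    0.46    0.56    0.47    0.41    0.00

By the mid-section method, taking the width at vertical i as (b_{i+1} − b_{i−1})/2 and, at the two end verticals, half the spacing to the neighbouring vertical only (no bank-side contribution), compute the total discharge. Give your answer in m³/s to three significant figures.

1.30 m³/s

w_2 = (3.8 − 0.0)/2 = 1.9 m; q_2 = 0.46 × 0.29 × 1.9 = 0.2535 m³/s
w_3 = (7.0 − 3.1)/2 = 1.95 m; q_3 = 0.56 × 0.37 × 1.95 = 0.4040 m³/s
w_4 = (9.3 − 3.8)/2 = 2.75 m; q_4 = 0.47 × 0.38 × 2.75 = 0.4912 m³/s
w_5 = (10.2 − 7.0)/2 = 1.6 m; q_5 = 0.41 × 0.23 × 1.6 = 0.1509 m³/s
Stations 1, 6 contribute zero (depth or velocity is 0).
Q = Σ qᵢ = 1.300 m³/s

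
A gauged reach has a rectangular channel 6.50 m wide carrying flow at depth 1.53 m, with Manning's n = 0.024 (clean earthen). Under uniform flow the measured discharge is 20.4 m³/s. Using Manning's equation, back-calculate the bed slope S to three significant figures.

A = b·y = 6.50 × 1.53 = 9.945 m²
P = b + 2y = 6.50 + 2×1.53 = 9.560 m
R = A/P = 9.945/9.560 = 1.040 m
S = (Q·n / (1·A·R^(2/3)))² = (20.4×0.024 / (1×9.945×1.027))² = 0.002299

0.00230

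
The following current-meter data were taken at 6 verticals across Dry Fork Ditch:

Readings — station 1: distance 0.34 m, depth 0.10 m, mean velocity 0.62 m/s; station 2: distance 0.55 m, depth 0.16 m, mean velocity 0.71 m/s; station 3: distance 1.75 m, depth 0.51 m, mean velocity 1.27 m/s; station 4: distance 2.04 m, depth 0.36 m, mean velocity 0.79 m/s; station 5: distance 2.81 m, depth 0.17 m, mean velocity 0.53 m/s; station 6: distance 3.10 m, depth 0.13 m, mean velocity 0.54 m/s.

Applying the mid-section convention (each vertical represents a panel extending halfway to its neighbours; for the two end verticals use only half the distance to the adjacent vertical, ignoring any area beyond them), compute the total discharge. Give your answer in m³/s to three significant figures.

0.778 m³/s

w_1 = (0.55 − 0.34)/2 = 0.105 m; q_1 = 0.62 × 0.10 × 0.105 = 0.006510 m³/s
w_2 = (1.75 − 0.34)/2 = 0.705 m; q_2 = 0.71 × 0.16 × 0.705 = 0.08009 m³/s
w_3 = (2.04 − 0.55)/2 = 0.745 m; q_3 = 1.27 × 0.51 × 0.745 = 0.4825 m³/s
w_4 = (2.81 − 1.75)/2 = 0.53 m; q_4 = 0.79 × 0.36 × 0.53 = 0.1507 m³/s
w_5 = (3.10 − 2.04)/2 = 0.53 m; q_5 = 0.53 × 0.17 × 0.53 = 0.04775 m³/s
w_6 = (3.10 − 2.81)/2 = 0.145 m; q_6 = 0.54 × 0.13 × 0.145 = 0.01018 m³/s
Q = Σ qᵢ = 0.7778 m³/s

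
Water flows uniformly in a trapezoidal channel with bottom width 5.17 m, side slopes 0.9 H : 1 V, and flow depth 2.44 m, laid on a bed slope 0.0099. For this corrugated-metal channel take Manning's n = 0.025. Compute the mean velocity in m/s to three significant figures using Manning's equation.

A = (b + z·y)·y = (5.17 + 0.9×2.44)×2.44 = 17.97 m²
P = b + 2y√(1+z²) = 5.17 + 2×2.44×√(1+0.9²) = 11.74 m
R = A/P = 17.97/11.74 = 1.532 m
Q = (1/n)·A·R^(2/3)·S^(1/2) = (1/0.025) × 17.97 × 1.532^(2/3) × 0.0099^(1/2) = 95.04 m³/s
V = Q/A = 95.04/17.97 = 5.288 m/s

5.29 m/s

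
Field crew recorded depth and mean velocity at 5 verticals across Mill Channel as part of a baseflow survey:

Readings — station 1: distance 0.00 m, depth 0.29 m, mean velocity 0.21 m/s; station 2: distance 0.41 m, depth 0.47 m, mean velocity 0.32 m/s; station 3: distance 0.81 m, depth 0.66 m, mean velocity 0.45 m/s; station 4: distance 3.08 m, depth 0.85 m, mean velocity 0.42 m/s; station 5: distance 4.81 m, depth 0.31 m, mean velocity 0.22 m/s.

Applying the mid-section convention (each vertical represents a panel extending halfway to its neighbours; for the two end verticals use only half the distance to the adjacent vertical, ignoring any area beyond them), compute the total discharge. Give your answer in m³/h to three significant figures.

w_1 = (0.41 − 0.00)/2 = 0.205 m; q_1 = 0.21 × 0.29 × 0.205 = 0.01248 m³/s
w_2 = (0.81 − 0.00)/2 = 0.405 m; q_2 = 0.32 × 0.47 × 0.405 = 0.06091 m³/s
w_3 = (3.08 − 0.41)/2 = 1.335 m; q_3 = 0.45 × 0.66 × 1.335 = 0.3965 m³/s
w_4 = (4.81 − 0.81)/2 = 2 m; q_4 = 0.42 × 0.85 × 2 = 0.7140 m³/s
w_5 = (4.81 − 3.08)/2 = 0.865 m; q_5 = 0.22 × 0.31 × 0.865 = 0.05899 m³/s
Q = Σ qᵢ = 1.243 m³/s
= 1.243 × 3600 = 4474 m³/h

4470 m³/h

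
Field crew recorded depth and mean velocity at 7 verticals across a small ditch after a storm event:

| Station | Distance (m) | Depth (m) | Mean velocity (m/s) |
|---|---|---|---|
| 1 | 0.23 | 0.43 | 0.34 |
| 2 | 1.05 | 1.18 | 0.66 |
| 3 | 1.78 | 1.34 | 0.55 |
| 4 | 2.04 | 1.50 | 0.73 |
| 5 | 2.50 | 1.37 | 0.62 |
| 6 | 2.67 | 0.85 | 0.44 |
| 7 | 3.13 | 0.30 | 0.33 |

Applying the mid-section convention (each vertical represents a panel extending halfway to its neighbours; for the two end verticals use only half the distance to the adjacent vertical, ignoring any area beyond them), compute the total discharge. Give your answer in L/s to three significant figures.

w_1 = (1.05 − 0.23)/2 = 0.41 m; q_1 = 0.34 × 0.43 × 0.41 = 0.05994 m³/s
w_2 = (1.78 − 0.23)/2 = 0.775 m; q_2 = 0.66 × 1.18 × 0.775 = 0.6036 m³/s
w_3 = (2.04 − 1.05)/2 = 0.495 m; q_3 = 0.55 × 1.34 × 0.495 = 0.3648 m³/s
w_4 = (2.50 − 1.78)/2 = 0.36 m; q_4 = 0.73 × 1.50 × 0.36 = 0.3942 m³/s
w_5 = (2.67 − 2.04)/2 = 0.315 m; q_5 = 0.62 × 1.37 × 0.315 = 0.2676 m³/s
w_6 = (3.13 − 2.50)/2 = 0.315 m; q_6 = 0.44 × 0.85 × 0.315 = 0.1178 m³/s
w_7 = (3.13 − 2.67)/2 = 0.23 m; q_7 = 0.33 × 0.30 × 0.23 = 0.02277 m³/s
Q = Σ qᵢ = 1.831 m³/s
= 1.831 × 1000 = 1831 L/s

1830 L/s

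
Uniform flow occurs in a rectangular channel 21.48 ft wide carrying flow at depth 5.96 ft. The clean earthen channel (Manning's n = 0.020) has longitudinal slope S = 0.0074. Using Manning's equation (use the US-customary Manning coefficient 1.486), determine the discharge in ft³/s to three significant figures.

2000 ft³/s

A = b·y = 21.48 × 5.96 = 128.0 ft²
P = b + 2y = 21.48 + 2×5.96 = 33.40 ft
R = A/P = 128.0/33.40 = 3.833 ft
Q = (1.486/n)·A·R^(2/3)·S^(1/2) = (1.486/0.020) × 128.0 × 3.833^(2/3) × 0.0074^(1/2) = 2004 ft³/s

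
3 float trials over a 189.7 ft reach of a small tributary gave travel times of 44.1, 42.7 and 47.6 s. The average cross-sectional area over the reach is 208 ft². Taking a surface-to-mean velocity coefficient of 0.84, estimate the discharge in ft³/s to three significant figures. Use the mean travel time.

t̄ = (44.1 + 42.7 + 47.6) / 3 = 44.8 s
v_surface = L / t̄ = 189.7 / 44.8 = 4.234 ft/s
v_mean = 0.84 × 4.234 = 3.557 ft/s
Q = A × v_mean = 208 × 3.557 = 739.8 ft³/s

740 ft³/s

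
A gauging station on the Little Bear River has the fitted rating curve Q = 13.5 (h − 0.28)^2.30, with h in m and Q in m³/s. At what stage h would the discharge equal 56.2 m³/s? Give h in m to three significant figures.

2.14 m

h − h₀ = (Q/C)^(1/b) = (56.2/13.5)^(1/2.30) = 1.859 m
h = 0.28 + 1.859 = 2.139 m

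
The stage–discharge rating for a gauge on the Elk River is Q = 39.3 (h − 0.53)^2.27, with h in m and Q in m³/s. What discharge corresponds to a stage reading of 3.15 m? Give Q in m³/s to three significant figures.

Q = 39.3 × (3.15 − 0.53)^2.27 = 39.3 × 2.62^2.27 = 349.9 m³/s

350 m³/s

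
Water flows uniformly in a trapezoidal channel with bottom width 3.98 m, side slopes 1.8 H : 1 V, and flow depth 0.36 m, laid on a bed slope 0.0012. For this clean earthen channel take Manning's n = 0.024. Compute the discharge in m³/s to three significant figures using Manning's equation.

1.09 m³/s

A = (b + z·y)·y = (3.98 + 1.8×0.36)×0.36 = 1.666 m²
P = b + 2y√(1+z²) = 3.98 + 2×0.36×√(1+1.8²) = 5.463 m
R = A/P = 1.666/5.463 = 0.3050 m
Q = (1/n)·A·R^(2/3)·S^(1/2) = (1/0.024) × 1.666 × 0.3050^(2/3) × 0.0012^(1/2) = 1.090 m³/s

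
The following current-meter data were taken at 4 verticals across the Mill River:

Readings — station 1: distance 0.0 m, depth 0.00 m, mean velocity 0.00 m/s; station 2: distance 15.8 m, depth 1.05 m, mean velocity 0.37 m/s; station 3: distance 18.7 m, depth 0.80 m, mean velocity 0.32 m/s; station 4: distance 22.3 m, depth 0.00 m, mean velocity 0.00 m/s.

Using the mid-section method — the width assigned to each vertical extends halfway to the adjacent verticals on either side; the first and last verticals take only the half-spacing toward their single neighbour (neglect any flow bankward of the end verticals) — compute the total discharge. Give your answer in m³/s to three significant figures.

w_2 = (18.7 − 0.0)/2 = 9.35 m; q_2 = 0.37 × 1.05 × 9.35 = 3.632 m³/s
w_3 = (22.3 − 15.8)/2 = 3.25 m; q_3 = 0.32 × 0.80 × 3.25 = 0.8320 m³/s
Stations 1, 4 contribute zero (depth or velocity is 0).
Q = Σ qᵢ = 4.464 m³/s

4.46 m³/s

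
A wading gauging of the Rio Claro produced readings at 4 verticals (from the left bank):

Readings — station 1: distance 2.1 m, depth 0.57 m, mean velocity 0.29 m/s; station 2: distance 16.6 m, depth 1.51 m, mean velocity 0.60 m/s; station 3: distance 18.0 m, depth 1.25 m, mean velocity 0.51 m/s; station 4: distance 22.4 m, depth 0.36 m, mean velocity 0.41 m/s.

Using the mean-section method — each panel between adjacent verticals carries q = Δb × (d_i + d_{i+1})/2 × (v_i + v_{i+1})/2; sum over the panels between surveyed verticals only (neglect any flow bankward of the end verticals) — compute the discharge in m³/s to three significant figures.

Panel 1-2: Δb = 14.5 m, d̄ = (0.57+1.51)/2 = 1.04, v̄ = (0.29+0.60)/2 = 0.445 → q = 14.5×1.04×0.445 = 6.711 m³/s
Panel 2-3: Δb = 1.4 m, d̄ = (1.51+1.25)/2 = 1.38, v̄ = (0.60+0.51)/2 = 0.555 → q = 1.4×1.38×0.555 = 1.072 m³/s
Panel 3-4: Δb = 4.4 m, d̄ = (1.25+0.36)/2 = 0.805, v̄ = (0.51+0.41)/2 = 0.46 → q = 4.4×0.805×0.46 = 1.629 m³/s
Q = Σ q = 9.412 m³/s

9.41 m³/s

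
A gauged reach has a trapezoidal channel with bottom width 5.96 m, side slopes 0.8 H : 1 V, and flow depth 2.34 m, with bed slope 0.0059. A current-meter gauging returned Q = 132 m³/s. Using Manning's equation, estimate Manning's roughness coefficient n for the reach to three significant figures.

A = (b + z·y)·y = (5.96 + 0.8×2.34)×2.34 = 18.33 m²
P = b + 2y√(1+z²) = 5.96 + 2×2.34×√(1+0.8²) = 11.95 m
R = A/P = 18.33/11.95 = 1.533 m
n = (1/Q)·A·R^(2/3)·S^(1/2) = (1/132) × 18.33 × 1.330 × 0.07681 = 0.01418

0.0142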